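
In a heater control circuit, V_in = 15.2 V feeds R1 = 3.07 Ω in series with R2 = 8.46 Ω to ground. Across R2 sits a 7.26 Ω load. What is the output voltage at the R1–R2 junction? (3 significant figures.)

First combine the lower leg with the load: R2 ‖ R_L = 3.907 Ω.
Then V_out = V_in · R2'/(R1 + R2') = 15.2 × 3.907/6.977 = 8.512 V.

V_out ≈ 8.51 V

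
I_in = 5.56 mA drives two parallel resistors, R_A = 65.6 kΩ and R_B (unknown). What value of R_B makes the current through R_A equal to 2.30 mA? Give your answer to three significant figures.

Two-branch current divider: I_A = I_in · R_B/(R_A + R_B).
With f = 0.4137, R_B = R_A · f/(1−f) = 65.6 × 0.7055 = 46.28 kΩ.

R_B ≈ 46.3 kΩ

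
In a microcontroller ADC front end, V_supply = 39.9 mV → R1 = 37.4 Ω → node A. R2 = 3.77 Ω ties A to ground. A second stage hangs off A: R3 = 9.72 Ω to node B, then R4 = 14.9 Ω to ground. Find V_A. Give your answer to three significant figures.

The second stage (R3 + R4 = 24.62 Ω) loads node A in parallel with R2.
R2 ‖ (R3+R4) = 3.269 Ω.
So V_A = 39.9 × 0.08039 = 3.208 mV.

V_A ≈ 3.21 mV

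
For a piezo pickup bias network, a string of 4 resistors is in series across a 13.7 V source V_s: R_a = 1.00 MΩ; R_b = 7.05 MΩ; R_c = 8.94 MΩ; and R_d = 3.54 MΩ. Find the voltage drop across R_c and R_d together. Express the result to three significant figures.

V ≈ 8.33 V

ΣR = 1.00 + 7.05 + 8.94 + 3.54 = 20.53 MΩ.
R_{R_c..R_d} = 8.94 + 3.54 = 12.48 MΩ.
Voltage divider: V = V_s · (12.48 / 20.53) = 13.7 × 0.6079 = 8.328 V.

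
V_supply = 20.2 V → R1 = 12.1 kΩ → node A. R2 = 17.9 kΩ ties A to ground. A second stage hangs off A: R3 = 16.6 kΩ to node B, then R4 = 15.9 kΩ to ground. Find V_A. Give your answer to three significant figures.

Node A sees R2 in parallel with the series input of stage 2, R3 + R4 = 32.50 kΩ.
Effective lower resistance at A: R2 ‖ 32.50 = 11.54 kΩ.
First divider: V_A = V_supply · 11.54/(12.1 + 11.54) = 9.862 V.

V_A ≈ 9.86 V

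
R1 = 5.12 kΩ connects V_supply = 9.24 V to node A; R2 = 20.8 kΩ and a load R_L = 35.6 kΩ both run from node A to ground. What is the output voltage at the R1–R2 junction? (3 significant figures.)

First combine the lower leg with the load: R2 ‖ R_L = 13.13 kΩ.
Now apply the divider: V_out = 9.24 × 0.7194 = 6.648 V.
(Unloaded it would be 7.41 V; the load pulls it down.)

V_out ≈ 6.65 V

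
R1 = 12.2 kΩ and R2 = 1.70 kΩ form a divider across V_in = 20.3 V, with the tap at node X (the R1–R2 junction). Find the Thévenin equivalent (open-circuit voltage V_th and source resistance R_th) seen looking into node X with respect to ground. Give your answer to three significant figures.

V_th is the unloaded tap voltage: V_in · R2/(R1+R2) = 20.3 × 0.1223 = 2.483 V.
Looking into X with the source shorted: R_th = R1·R2/(R1+R2) = 12.20 × 1.70/13.90 = 1.492 kΩ.

V_th ≈ 2.48 V, R_th ≈ 1.49 kΩ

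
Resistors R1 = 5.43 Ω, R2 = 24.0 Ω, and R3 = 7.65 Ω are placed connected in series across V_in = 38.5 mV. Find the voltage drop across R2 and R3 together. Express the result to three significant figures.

V ≈ 32.9 mV

Total series resistance ΣR = 5.43 + 24.0 + 7.65 = 37.08 Ω.
R_{R2..R3} = 24.0 + 7.65 = 31.65 Ω.
By the voltage-divider rule, V = 38.5 × 31.65/37.08 = 32.86 mV.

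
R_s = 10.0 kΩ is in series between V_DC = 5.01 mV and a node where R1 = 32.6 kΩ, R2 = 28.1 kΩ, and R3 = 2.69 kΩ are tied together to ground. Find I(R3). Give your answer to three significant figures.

Parallel bank: R_p = 1/(1/32.6 + 1/28.1 + 1/2.69) = 2.283 kΩ.
Node voltage V_A = V_DC · R_p/(R_s + R_p) = 5.01 × 0.1859 = 0.9312 mV.
I(R3) = V_A / R3 = 0.9312/2.69 = 0.3462 µA.
(Equivalently: I_total = 0.4079 µA, then current-divider fraction G_k/ΣG = 0.8487.)

I ≈ 0.346 µA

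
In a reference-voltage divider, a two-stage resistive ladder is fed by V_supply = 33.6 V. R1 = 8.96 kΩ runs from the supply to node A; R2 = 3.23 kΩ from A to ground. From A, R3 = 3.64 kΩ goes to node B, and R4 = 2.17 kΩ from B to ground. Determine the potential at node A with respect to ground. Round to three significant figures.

V_A ≈ 6.32 V

Node A sees R2 in parallel with the series input of stage 2, R3 + R4 = 5.810 kΩ.
R2 ‖ (R3+R4) = 2.076 kΩ.
V_A = 33.6 × 2.076/(8.96 + 2.076) = 6.320 V.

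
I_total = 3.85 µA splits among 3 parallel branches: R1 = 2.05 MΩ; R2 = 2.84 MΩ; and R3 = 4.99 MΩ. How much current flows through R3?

I ≈ 0.742 µA

ΣG = 1/2.05 + 1/2.84 + 1/4.99 = 1.040.
By the current-divider rule, I = I_total · G_k/ΣG = 3.85 × 0.1926 = 0.7416 µA.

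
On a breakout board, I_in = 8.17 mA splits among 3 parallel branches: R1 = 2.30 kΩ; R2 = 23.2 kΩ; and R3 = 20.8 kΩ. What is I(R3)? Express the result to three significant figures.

ΣG = 1/2.30 + 1/23.2 + 1/20.8 = 0.5260.
R3 takes the fraction G_k/ΣG = 0.04808/0.5260 = 0.09141, so I = 8.17 × 0.09141 = 0.7468 mA.

I ≈ 0.747 mA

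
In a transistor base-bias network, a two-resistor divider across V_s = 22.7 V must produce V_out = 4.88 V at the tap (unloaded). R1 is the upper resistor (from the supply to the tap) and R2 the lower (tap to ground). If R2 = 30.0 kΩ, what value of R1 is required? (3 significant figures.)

Required fraction k = V_out/V_s = 0.2150.
So R1 = R2 · (V_s/V_out − 1) = 30.0 × (22.7/4.88 − 1) = 30.0 × 3.652 = 109.5 kΩ.

R1 ≈ 110 kΩ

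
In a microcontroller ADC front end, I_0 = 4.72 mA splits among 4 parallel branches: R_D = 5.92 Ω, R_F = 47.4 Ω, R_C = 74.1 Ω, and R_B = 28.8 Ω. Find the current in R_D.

Conductances: ΣG = 1/5.92 + 1/47.4 + 1/74.1 + 1/28.8 = 0.2382 (1/Ω).
By the current-divider rule, I = I_0 · G_k/ΣG = 4.72 × 0.7090 = 3.347 mA.

I ≈ 3.35 mA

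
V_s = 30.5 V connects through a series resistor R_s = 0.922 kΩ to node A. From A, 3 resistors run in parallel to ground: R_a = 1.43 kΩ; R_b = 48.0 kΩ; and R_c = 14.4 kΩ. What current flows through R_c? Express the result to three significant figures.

Combine the parallel branches: R_p = (1/1.43 + 1/48.0 + 1/14.4)⁻¹ = 1.266 kΩ.
Node voltage V_A = V_s · R_p/(R_s + R_p) = 30.5 × 0.5787 = 17.65 V.
I(R_c) = V_A / R_c = 17.65/14.4 = 1.226 mA.

I ≈ 1.23 mA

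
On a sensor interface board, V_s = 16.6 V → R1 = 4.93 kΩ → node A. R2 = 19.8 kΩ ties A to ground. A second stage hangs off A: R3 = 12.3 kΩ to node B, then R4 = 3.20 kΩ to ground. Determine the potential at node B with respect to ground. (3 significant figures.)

Looking into the second stage from A: R3 + R4 = 15.50 kΩ appears in parallel with R2.
R2 ‖ (R3+R4) = 8.694 kΩ.
First divider: V_A = V_s · 8.694/(4.93 + 8.694) = 10.59 V.
V_B = V_A × 0.2065 = 2.187 V.

V_B ≈ 2.19 V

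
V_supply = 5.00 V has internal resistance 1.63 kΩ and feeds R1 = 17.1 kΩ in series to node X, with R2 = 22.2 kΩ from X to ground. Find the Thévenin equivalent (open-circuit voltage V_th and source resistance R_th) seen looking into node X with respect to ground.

R1' = 1.63 + 17.1 = 18.73 kΩ (source resistance + R1).
With X open, the divider is unloaded: V_th = 5.00 × 22.2/40.93 = 2.712 V.
Looking into X with the source shorted: R_th = R1'·R2/(R1'+R2) = 18.73 × 22.2/40.93 = 10.16 kΩ.

V_th ≈ 2.71 V, R_th ≈ 10.2 kΩ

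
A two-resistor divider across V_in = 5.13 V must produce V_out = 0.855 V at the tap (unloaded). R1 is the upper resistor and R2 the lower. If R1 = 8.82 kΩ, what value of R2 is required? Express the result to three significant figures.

Required fraction k = V_out/V_in = 0.1667.
Rearranging, R2 = R1·k/(1−k) = 8.82 × 0.2000 = 1.764 kΩ.

R2 ≈ 1.76 kΩ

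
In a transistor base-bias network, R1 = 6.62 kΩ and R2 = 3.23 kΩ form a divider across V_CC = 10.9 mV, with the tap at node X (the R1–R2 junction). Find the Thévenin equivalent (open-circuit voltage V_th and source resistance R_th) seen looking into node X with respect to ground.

With X open, the divider is unloaded: V_th = 10.9 × 3.23/9.850 = 3.574 mV.
Looking into X with the source shorted: R_th = R1·R2/(R1+R2) = 6.620 × 3.23/9.850 = 2.171 kΩ.

V_th ≈ 3.57 mV, R_th ≈ 2.17 kΩ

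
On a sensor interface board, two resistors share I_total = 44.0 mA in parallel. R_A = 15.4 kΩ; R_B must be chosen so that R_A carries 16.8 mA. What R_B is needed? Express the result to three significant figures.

In a two-way split, I_A/I_total = R_B/(R_A + R_B).
16.8/44.0 = R_B/(R_A + R_B) → R_B = R_A · (0.3818)/(1 − 0.3818) = 15.4 × 0.6176 = 9.512 kΩ.

R_B ≈ 9.51 kΩ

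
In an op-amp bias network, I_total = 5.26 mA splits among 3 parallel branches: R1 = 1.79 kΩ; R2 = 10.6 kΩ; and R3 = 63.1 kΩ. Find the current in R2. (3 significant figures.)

Conductances: ΣG = 1/1.79 + 1/10.6 + 1/63.1 = 0.6688 (1/kΩ).
By the current-divider rule, I = I_total · G_k/ΣG = 5.26 × 0.1410 = 0.7419 mA.

I ≈ 0.742 mA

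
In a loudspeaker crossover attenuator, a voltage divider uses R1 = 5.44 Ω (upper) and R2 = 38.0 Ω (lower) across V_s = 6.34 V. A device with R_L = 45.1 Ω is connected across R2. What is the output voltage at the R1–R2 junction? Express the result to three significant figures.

V_out ≈ 5.02 V

The load sits in parallel with R2, giving an effective lower resistance R2' = R2·R_L/(R2+R_L) = 20.62 Ω.
Voltage divider with the loaded lower leg: V_out = 6.34 × 20.62/(5.44 + 20.62) = 6.34 × 0.7913 = 5.017 V.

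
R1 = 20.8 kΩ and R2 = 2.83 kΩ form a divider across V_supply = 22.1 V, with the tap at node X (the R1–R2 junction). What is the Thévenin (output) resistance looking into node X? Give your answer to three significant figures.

With V_supply suppressed (replaced by a short), R_th = R1 ‖ R2 = (20.80 × 2.83)/(20.80 + 2.83) = 2.491 kΩ.

R_th ≈ 2.49 kΩ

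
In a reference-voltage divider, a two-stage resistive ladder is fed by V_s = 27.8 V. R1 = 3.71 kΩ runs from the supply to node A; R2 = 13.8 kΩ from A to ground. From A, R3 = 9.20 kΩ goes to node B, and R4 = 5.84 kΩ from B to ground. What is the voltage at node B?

Looking into the second stage from A: R3 + R4 = 15.04 kΩ appears in parallel with R2.
Effective lower resistance at A: R2 ‖ 15.04 = 7.197 kΩ.
First divider: V_A = V_s · 7.197/(3.71 + 7.197) = 18.34 V.
Stage 2 is unloaded, so V_B = V_A · R4/(R3+R4) = 18.34 × 5.84/15.04 = 7.123 V.

V_B ≈ 7.12 V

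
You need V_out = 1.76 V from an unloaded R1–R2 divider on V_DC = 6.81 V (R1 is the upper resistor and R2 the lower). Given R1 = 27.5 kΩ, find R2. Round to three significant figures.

R2 ≈ 9.58 kΩ

V_out/V_DC = R2/(R1+R2) = 0.2584.
R2 = R1 · 0.2584/(1 − 0.2584) = 9.584 kΩ.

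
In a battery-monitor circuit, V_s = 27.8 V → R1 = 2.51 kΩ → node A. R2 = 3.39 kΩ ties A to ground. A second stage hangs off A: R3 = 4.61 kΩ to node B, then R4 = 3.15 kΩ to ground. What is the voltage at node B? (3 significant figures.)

Node A sees R2 in parallel with the series input of stage 2, R3 + R4 = 7.760 kΩ.
R2 ‖ (R3+R4) = 2.359 kΩ.
First divider: V_A = V_s · 2.359/(2.51 + 2.359) = 13.47 V.
V_B = V_A × 0.4059 = 5.468 V.

V_B ≈ 5.47 V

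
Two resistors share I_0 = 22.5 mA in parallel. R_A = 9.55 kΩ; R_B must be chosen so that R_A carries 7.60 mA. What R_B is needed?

R_B ≈ 4.87 kΩ

Two-branch current divider: I_A = I_0 · R_B/(R_A + R_B).
With f = 0.3378, R_B = R_A · f/(1−f) = 9.55 × 0.5101 = 4.871 kΩ.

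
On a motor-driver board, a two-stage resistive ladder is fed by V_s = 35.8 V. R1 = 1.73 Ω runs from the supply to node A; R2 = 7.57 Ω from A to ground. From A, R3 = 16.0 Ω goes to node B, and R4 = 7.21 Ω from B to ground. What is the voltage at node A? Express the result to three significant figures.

The second stage (R3 + R4 = 23.21 Ω) loads node A in parallel with R2.
R2 ‖ (R3+R4) = 5.708 Ω.
V_A = 35.8 × 5.708/(1.73 + 5.708) = 27.47 V.

V_A ≈ 27.5 V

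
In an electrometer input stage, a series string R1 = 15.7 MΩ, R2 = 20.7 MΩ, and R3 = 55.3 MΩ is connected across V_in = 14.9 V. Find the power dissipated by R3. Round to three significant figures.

Series current I = V_in/ΣR = 14.9/91.70 = 0.1625 µA.
P = I²R = 0.02640 × 55.3 = 1.460 µW.

P ≈ 1.46 µW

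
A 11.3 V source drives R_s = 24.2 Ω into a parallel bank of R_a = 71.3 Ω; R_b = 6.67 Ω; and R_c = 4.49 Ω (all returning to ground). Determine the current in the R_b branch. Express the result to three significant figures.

Combine the parallel branches: R_p = (1/71.3 + 1/6.67 + 1/4.49)⁻¹ = 2.586 Ω.
Node voltage V_A = V_in · R_p/(R_s + R_p) = 11.3 × 0.09655 = 1.091 V.
Branch current I = V_A/R_b = 1.091/6.67 = 0.1636 A.

I ≈ 0.164 A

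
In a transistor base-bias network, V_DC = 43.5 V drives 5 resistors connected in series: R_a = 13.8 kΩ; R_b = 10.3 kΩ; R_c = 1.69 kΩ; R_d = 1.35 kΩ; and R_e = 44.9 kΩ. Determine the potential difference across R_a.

V ≈ 8.33 V

Total series resistance ΣR = 13.8 + 10.3 + 1.69 + 1.35 + 44.9 = 72.04 kΩ.
V = V_DC · R/ΣR = 43.5 × 0.1916 = 8.333 V.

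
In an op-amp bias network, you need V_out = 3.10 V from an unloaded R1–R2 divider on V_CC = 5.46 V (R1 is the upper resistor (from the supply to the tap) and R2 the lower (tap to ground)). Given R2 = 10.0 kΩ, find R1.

R1 ≈ 7.61 kΩ

Required fraction k = V_out/V_CC = 0.5678.
R1 = R2·(1/k − 1) = 10.0 × 0.7613 = 7.613 kΩ.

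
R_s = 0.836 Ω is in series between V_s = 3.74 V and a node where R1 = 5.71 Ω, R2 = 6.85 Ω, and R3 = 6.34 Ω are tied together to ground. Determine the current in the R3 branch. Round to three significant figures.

Parallel bank: R_p = 1/(1/5.71 + 1/6.85 + 1/6.34) = 2.088 Ω.
V_A = 3.74 × 2.088/2.924 = 2.671 V.
I(R3) = V_A / R3 = 2.671/6.34 = 0.4213 A.
(Equivalently: I_total = 1.279 A, then current-divider fraction G_k/ΣG = 0.3294.)

I ≈ 0.421 A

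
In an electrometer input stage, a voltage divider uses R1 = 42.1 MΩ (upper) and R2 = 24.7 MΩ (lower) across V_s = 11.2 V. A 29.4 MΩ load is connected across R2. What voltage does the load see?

The load sits in parallel with R2, giving an effective lower resistance R2' = R2·R_L/(R2+R_L) = 13.42 MΩ.
Then V_out = V_s · R2'/(R1 + R2') = 11.2 × 13.42/55.52 = 2.708 V.
(Unloaded it would be 4.14 V; the load pulls it down.)

V_out ≈ 2.71 V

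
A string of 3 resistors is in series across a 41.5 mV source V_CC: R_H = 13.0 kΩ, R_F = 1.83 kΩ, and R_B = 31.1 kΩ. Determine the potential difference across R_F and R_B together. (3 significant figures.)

V ≈ 29.8 mV

Series total: ΣR = 13.0 + 1.83 + 31.1 = 45.93 kΩ.
R_{R_F..R_B} = 1.83 + 31.1 = 32.93 kΩ.
V = V_CC · R/ΣR = 41.5 × 0.7170 = 29.75 mV.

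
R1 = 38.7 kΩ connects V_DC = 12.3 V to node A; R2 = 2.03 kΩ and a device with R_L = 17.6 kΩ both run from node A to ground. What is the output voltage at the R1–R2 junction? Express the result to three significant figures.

V_out ≈ 0.552 V

First combine the lower leg with the load: R2 ‖ R_L = 1.820 kΩ.
Then V_out = V_DC · R2'/(R1 + R2') = 12.3 × 1.820/40.52 = 0.5525 V.
(Unloaded it would be 0.613 V; the load pulls it down.)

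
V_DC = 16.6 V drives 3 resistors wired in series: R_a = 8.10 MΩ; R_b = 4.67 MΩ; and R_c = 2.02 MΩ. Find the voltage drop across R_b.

Total series resistance ΣR = 8.10 + 4.67 + 2.02 = 14.79 MΩ.
V = V_DC · R/ΣR = 16.6 × 0.3158 = 5.242 V.

V ≈ 5.24 V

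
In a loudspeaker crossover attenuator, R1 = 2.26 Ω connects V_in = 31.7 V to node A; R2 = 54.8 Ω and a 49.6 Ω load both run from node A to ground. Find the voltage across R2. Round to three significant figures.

V_out ≈ 29.2 V

First combine the lower leg with the load: R2 ‖ R_L = 26.04 Ω.
Voltage divider with the loaded lower leg: V_out = 31.7 × 26.04/(2.26 + 26.04) = 31.7 × 0.9201 = 29.17 V.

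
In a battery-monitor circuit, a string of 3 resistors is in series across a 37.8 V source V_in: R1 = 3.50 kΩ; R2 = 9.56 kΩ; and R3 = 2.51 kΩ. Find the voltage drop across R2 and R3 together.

ΣR = 3.50 + 9.56 + 2.51 = 15.57 kΩ.
R_{R2..R3} = 9.56 + 2.51 = 12.07 kΩ.
By the voltage-divider rule, V = 37.8 × 12.07/15.57 = 29.30 V.

V ≈ 29.3 V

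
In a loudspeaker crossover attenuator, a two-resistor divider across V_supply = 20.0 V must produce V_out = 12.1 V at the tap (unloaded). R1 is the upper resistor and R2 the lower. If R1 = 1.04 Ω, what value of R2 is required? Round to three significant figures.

The divider ratio is R2/(R1+R2) = 12.1/20.0 = 0.6050.
R2 = R1 · 0.6050/(1 − 0.6050) = 1.593 Ω.

R2 ≈ 1.59 Ω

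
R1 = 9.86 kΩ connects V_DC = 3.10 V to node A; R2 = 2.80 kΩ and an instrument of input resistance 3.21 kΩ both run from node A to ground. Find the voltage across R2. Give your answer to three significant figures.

V_out ≈ 0.408 V

The load sits in parallel with R2, giving an effective lower resistance R2' = R2·R_L/(R2+R_L) = 1.496 kΩ.
Voltage divider with the loaded lower leg: V_out = 3.10 × 1.496/(9.86 + 1.496) = 3.10 × 0.1317 = 0.4083 V.
(Unloaded it would be 0.686 V; the load pulls it down.)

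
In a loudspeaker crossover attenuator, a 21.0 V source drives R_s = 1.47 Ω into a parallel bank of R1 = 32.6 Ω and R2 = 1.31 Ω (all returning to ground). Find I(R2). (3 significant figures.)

Parallel bank: R_p = 1/(1/32.6 + 1/1.31) = 1.259 Ω.
V_A by voltage divider: V_A = 21.0 × 1.259/(1.47 + 1.259) = 9.690 V.
I(R2) = V_A / R2 = 9.690/1.31 = 7.397 A.

I ≈ 7.40 A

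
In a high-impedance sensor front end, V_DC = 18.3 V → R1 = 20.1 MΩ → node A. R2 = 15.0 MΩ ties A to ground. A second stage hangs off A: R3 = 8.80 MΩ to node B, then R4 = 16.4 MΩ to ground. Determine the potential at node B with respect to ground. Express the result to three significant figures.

V_B ≈ 3.80 V

The second stage (R3 + R4 = 25.20 MΩ) loads node A in parallel with R2.
R2 ‖ (R3+R4) = 9.403 MΩ.
V_A = 18.3 × 9.403/(20.1 + 9.403) = 5.832 V.
V_B = V_A × 0.6508 = 3.796 V.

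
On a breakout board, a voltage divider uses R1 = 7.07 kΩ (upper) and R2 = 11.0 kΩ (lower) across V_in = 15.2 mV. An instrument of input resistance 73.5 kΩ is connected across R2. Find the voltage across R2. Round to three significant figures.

The load sits in parallel with R2, giving an effective lower resistance R2' = R2·R_L/(R2+R_L) = 9.568 kΩ.
Now apply the divider: V_out = 15.2 × 0.5751 = 8.741 mV.

V_out ≈ 8.74 mV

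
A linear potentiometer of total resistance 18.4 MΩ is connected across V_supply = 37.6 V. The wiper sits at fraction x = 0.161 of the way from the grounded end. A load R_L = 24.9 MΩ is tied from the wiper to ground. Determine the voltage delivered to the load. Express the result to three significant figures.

The pot divides into 15.44 MΩ above the wiper and 2.962 MΩ below.
Lower segment in parallel with the load: 2.962 ‖ 24.9 = 2.647 MΩ.
Then V_out = V_supply · 2.647/(15.44 + 2.647) = 5.504 V.

V_out ≈ 5.50 V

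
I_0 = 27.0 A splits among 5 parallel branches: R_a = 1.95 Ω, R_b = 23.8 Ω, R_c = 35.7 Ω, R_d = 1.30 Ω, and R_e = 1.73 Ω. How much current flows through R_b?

Conductances: ΣG = 1/1.95 + 1/23.8 + 1/35.7 + 1/1.30 + 1/1.73 = 1.930 (1/Ω).
Current divider: I(R_b) = I_0 · G_k/ΣG = 27.0 × (0.04202/1.930) = 27.0 × 0.02177 = 0.5878 A.

I ≈ 0.588 A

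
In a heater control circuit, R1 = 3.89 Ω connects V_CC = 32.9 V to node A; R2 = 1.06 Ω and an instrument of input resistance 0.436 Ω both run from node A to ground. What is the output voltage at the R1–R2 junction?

R2 ‖ R_L = (1.06 × 0.436)/(1.06 + 0.436) = 0.3089 Ω.
Voltage divider with the loaded lower leg: V_out = 32.9 × 0.3089/(3.89 + 0.3089) = 32.9 × 0.07357 = 2.421 V.
(Unloaded it would be 7.05 V; the load pulls it down.)

V_out ≈ 2.42 V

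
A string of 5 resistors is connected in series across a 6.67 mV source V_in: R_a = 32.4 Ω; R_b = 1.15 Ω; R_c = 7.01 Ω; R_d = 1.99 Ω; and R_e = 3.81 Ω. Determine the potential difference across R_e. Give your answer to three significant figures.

V ≈ 0.548 mV

Total series resistance ΣR = 32.4 + 1.15 + 7.01 + 1.99 + 3.81 = 46.36 Ω.
Voltage divider: V = V_in · (3.810 / 46.36) = 6.67 × 0.08218 = 0.5482 mV.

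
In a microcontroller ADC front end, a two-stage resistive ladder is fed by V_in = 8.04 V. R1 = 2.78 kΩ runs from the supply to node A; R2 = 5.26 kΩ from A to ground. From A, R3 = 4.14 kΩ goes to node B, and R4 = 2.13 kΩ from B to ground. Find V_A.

V_A ≈ 4.08 V

Node A sees R2 in parallel with the series input of stage 2, R3 + R4 = 6.270 kΩ.
Effective lower resistance at A: R2 ‖ 6.270 = 2.860 kΩ.
So V_A = 8.04 × 0.5071 = 4.077 V.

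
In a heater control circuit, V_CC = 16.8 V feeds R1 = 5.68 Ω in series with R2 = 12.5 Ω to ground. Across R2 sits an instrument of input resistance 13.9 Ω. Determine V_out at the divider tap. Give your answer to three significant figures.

The load sits in parallel with R2, giving an effective lower resistance R2' = R2·R_L/(R2+R_L) = 6.581 Ω.
Voltage divider with the loaded lower leg: V_out = 16.8 × 6.581/(5.68 + 6.581) = 16.8 × 0.5368 = 9.018 V.

V_out ≈ 9.02 V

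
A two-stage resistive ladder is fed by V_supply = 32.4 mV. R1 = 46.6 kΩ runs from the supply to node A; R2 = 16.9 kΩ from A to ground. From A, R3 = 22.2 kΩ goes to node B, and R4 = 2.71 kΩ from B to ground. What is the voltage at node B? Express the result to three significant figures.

V_B ≈ 0.626 mV

Looking into the second stage from A: R3 + R4 = 24.91 kΩ appears in parallel with R2.
R2 ‖ (R3+R4) = 10.07 kΩ.
First divider: V_A = V_supply · 10.07/(46.6 + 10.07) = 5.757 mV.
V_B = V_A × 0.1088 = 0.6263 mV.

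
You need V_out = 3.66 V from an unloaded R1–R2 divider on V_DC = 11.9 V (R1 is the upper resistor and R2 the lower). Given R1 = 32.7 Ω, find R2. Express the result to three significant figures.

R2 ≈ 14.5 Ω

The divider ratio is R2/(R1+R2) = 3.66/11.9 = 0.3076.
Rearranging, R2 = R1·k/(1−k) = 32.7 × 0.4442 = 14.52 Ω.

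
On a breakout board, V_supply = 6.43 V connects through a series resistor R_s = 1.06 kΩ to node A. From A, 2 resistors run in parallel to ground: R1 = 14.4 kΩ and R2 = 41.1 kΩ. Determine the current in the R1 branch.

Parallel bank: R_p = 1/(1/14.4 + 1/41.1) = 10.66 kΩ.
V_A by voltage divider: V_A = 6.43 × 10.66/(1.06 + 10.66) = 5.849 V.
Branch current I = V_A/R1 = 5.849/14.4 = 0.4062 mA.

I ≈ 0.406 mA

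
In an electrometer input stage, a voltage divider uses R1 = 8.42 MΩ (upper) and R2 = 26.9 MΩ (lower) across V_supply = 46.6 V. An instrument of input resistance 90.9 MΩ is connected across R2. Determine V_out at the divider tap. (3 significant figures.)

V_out ≈ 33.2 V

The load sits in parallel with R2, giving an effective lower resistance R2' = R2·R_L/(R2+R_L) = 20.76 MΩ.
Now apply the divider: V_out = 46.6 × 0.7114 = 33.15 V.
(Unloaded it would be 35.5 V; the load pulls it down.)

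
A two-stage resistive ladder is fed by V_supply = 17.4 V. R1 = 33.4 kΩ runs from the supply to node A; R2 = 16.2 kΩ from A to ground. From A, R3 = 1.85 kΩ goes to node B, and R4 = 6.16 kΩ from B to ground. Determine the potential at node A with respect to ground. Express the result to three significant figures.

The second stage (R3 + R4 = 8.010 kΩ) loads node A in parallel with R2.
R2 ‖ (R3+R4) = 5.360 kΩ.
So V_A = 17.4 × 0.1383 = 2.406 V.

V_A ≈ 2.41 V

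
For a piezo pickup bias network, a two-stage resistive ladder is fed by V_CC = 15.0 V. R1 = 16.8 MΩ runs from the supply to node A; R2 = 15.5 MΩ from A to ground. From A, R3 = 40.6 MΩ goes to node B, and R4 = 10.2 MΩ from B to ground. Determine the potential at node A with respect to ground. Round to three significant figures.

V_A ≈ 6.21 V

The second stage (R3 + R4 = 50.80 MΩ) loads node A in parallel with R2.
Effective lower resistance at A: R2 ‖ 50.80 = 11.88 MΩ.
V_A = 15.0 × 11.88/(16.8 + 11.88) = 6.212 V.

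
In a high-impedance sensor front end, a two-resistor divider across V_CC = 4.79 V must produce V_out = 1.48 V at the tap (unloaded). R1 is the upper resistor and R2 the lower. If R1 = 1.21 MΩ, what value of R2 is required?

V_out/V_CC = R2/(R1+R2) = 0.3090.
So R2 = R1 · V_out/(V_CC − V_out) = 1.21 × 1.48/(4.79 − 1.48) = 1.21 × 0.4471 = 0.5410 MΩ.

R2 ≈ 0.541 MΩ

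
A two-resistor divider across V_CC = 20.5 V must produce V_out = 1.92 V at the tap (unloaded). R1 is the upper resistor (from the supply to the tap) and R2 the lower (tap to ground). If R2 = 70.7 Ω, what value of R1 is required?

R1 ≈ 684 Ω

Required fraction k = V_out/V_CC = 0.09366.
R1 = R2·(1/k − 1) = 70.7 × 9.677 = 684.2 Ω.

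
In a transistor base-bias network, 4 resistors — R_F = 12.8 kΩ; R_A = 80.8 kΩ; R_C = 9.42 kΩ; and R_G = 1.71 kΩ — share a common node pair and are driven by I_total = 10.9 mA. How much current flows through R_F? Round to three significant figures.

I ≈ 1.09 mA

Total conductance ΣG = 1/12.8 + 1/80.8 + 1/9.42 + 1/1.71 = 0.7815 (units of 1/kΩ).
Current divider: I(R_F) = I_total · G_k/ΣG = 10.9 × (0.07812/0.7815) = 10.9 × 0.09997 = 1.090 mA.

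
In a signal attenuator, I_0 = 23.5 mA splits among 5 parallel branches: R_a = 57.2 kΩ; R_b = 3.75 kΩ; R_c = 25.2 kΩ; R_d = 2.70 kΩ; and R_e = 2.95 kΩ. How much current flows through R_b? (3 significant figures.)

ΣG = 1/57.2 + 1/3.75 + 1/25.2 + 1/2.70 + 1/2.95 = 1.033.
Current divider: I(R_b) = I_0 · G_k/ΣG = 23.5 × (0.2667/1.033) = 23.5 × 0.2581 = 6.065 mA.

I ≈ 6.07 mA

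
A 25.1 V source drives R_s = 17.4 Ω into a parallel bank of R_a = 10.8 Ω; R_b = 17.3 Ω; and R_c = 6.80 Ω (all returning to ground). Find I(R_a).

I ≈ 0.376 A

Combine the parallel branches: R_p = (1/10.8 + 1/17.3 + 1/6.80)⁻¹ = 3.362 Ω.
V_A by voltage divider: V_A = 25.1 × 3.362/(17.4 + 3.362) = 4.064 V.
Branch current I = V_A/R_a = 4.064/10.8 = 0.3763 A.
(Equivalently: I_total = 1.209 A, then current-divider fraction G_k/ΣG = 0.3113.)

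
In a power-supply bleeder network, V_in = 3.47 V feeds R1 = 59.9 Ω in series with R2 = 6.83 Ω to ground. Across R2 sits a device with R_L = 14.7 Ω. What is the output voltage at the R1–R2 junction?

The load sits in parallel with R2, giving an effective lower resistance R2' = R2·R_L/(R2+R_L) = 4.663 Ω.
Now apply the divider: V_out = 3.47 × 0.07223 = 0.2506 V.
(Unloaded it would be 0.355 V; the load pulls it down.)

V_out ≈ 0.251 V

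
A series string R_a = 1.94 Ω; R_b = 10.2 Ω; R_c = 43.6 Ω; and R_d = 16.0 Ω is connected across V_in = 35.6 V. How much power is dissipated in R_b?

P ≈ 2.51 W

ΣR = 71.74 Ω → I = 35.6/71.74 = 0.4962 A.
P(R_b) = I²·R_b = (0.4962)² × 10.2 = 2.512 W.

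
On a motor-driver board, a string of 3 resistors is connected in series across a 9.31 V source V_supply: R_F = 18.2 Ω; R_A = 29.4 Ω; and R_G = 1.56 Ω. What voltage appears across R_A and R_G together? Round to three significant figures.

Total series resistance ΣR = 18.2 + 29.4 + 1.56 = 49.16 Ω.
R_{R_A..R_G} = 29.4 + 1.56 = 30.96 Ω.
V = V_supply · R/ΣR = 9.31 × 0.6298 = 5.863 V.

V ≈ 5.86 V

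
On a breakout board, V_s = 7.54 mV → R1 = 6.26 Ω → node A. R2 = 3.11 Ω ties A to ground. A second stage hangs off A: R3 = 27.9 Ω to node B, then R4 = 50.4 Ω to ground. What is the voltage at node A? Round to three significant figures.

V_A ≈ 2.44 mV

Looking into the second stage from A: R3 + R4 = 78.30 Ω appears in parallel with R2.
Effective lower resistance at A: R2 ‖ 78.30 = 2.991 Ω.
First divider: V_A = V_s · 2.991/(6.26 + 2.991) = 2.438 mV.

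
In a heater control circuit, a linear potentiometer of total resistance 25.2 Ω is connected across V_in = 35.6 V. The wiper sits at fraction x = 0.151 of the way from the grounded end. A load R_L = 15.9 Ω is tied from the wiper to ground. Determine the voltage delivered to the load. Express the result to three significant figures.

V_out ≈ 4.47 V

Split the track: R_lower = x·R_p = 3.805 Ω, R_upper = (1−x)·R_p = 21.39 Ω.
(x·R_p) ‖ R_L = 3.070 Ω.
Loaded-divider output: V_out = 35.6 × 0.1255 = 4.468 V.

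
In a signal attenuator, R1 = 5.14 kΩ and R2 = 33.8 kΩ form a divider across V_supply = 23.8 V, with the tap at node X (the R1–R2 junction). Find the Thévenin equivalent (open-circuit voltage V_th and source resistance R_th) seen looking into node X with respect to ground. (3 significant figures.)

Open-circuit (no load on X): V_th = V_supply · R2/(R1 + R2) = 23.8 × 33.8/(5.140 + 33.8) = 20.66 V.
Zeroing V_supply shorts the top of R1 to ground, so R_th = R1 ‖ R2 = 4.462 kΩ.

V_th ≈ 20.7 V, R_th ≈ 4.46 kΩ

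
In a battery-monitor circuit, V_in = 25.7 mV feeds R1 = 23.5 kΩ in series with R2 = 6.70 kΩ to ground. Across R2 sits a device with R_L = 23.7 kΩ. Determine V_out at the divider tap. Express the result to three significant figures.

V_out ≈ 4.67 mV

R2 ‖ R_L = (6.70 × 23.7)/(6.70 + 23.7) = 5.223 kΩ.
Voltage divider with the loaded lower leg: V_out = 25.7 × 5.223/(23.5 + 5.223) = 25.7 × 0.1819 = 4.674 mV.
(Unloaded it would be 5.70 mV; the load pulls it down.)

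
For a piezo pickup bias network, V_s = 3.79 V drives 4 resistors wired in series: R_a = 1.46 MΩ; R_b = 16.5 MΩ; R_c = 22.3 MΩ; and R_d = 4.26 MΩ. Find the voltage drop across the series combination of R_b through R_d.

Series total: ΣR = 1.46 + 16.5 + 22.3 + 4.26 = 44.52 MΩ.
R_{R_b..R_d} = 16.5 + 22.3 + 4.26 = 43.06 MΩ.
Voltage divider: V = V_s · (43.06 / 44.52) = 3.79 × 0.9672 = 3.666 V.

V ≈ 3.67 V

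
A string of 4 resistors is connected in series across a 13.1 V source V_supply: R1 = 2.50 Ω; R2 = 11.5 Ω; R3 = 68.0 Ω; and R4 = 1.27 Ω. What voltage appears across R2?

V ≈ 1.81 V

ΣR = 2.50 + 11.5 + 68.0 + 1.27 = 83.27 Ω.
V = V_supply · R/ΣR = 13.1 × 0.1381 = 1.809 V.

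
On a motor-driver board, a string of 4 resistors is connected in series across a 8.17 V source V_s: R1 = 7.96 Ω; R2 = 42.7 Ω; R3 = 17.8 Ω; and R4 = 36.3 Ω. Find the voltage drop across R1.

V ≈ 0.621 V

Total series resistance ΣR = 7.96 + 42.7 + 17.8 + 36.3 = 104.8 Ω.
Voltage divider: V = V_s · (7.960 / 104.8) = 8.17 × 0.07598 = 0.6208 V.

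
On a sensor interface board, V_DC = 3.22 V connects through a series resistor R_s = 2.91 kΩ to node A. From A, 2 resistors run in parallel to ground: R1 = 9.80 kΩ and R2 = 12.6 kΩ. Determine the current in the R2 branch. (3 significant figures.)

Parallel bank: R_p = 1/(1/9.80 + 1/12.6) = 5.513 kΩ.
Node voltage V_A = V_DC · R_p/(R_s + R_p) = 3.22 × 0.6545 = 2.107 V.
I(R2) = V_A / R2 = 2.107/12.6 = 0.1673 mA.
(Equivalently: I_total = 0.3823 mA, then current-divider fraction G_k/ΣG = 0.4375.)

I ≈ 0.167 mA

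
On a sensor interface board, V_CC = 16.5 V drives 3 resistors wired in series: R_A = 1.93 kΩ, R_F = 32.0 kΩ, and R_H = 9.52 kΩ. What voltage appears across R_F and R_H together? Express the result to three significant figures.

Series total: ΣR = 1.93 + 32.0 + 9.52 = 43.45 kΩ.
R_{R_F..R_H} = 32.0 + 9.52 = 41.52 kΩ.
By the voltage-divider rule, V = 16.5 × 41.52/43.45 = 15.77 V.

V ≈ 15.8 V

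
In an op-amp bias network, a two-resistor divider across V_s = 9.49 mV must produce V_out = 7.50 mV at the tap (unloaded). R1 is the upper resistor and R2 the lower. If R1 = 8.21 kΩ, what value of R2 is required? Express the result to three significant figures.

Required fraction k = V_out/V_s = 0.7903.
Rearranging, R2 = R1·k/(1−k) = 8.21 × 3.769 = 30.94 kΩ.

R2 ≈ 30.9 kΩ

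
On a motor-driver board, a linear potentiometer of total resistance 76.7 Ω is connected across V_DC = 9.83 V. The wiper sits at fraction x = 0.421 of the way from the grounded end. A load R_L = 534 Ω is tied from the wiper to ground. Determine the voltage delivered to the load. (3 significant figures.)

V_out ≈ 4.00 V

Split the track: R_lower = x·R_p = 32.29 Ω, R_upper = (1−x)·R_p = 44.41 Ω.
(x·R_p) ‖ R_L = 30.45 Ω.
Loaded-divider output: V_out = 9.83 × 0.4068 = 3.998 V.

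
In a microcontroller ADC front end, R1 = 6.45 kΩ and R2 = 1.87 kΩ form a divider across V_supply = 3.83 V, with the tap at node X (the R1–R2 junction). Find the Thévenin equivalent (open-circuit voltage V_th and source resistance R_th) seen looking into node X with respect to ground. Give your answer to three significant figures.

V_th ≈ 0.861 V, R_th ≈ 1.45 kΩ

Open-circuit (no load on X): V_th = V_supply · R2/(R1 + R2) = 3.83 × 1.87/(6.450 + 1.87) = 0.8608 V.
Zeroing V_supply shorts the top of R1 to ground, so R_th = R1 ‖ R2 = 1.450 kΩ.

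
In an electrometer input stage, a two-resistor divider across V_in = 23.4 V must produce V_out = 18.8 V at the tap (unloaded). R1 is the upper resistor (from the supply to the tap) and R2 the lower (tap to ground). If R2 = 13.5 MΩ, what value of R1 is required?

R1 ≈ 3.30 MΩ

V_out/V_in = R2/(R1+R2) = 0.8034.
Rearranging, R1 = R2·(1−k)/k = 13.5 × 0.2447 = 3.303 MΩ.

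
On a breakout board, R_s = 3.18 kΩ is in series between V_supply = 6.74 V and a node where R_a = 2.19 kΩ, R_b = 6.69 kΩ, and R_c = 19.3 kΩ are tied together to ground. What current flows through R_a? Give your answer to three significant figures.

I ≈ 0.995 mA

Parallel bank: R_p = 1/(1/2.19 + 1/6.69 + 1/19.3) = 1.520 kΩ.
Node voltage V_A = V_supply · R_p/(R_s + R_p) = 6.74 × 0.3234 = 2.180 V.
I(R_a) = V_A / R_a = 2.180/2.19 = 0.9953 mA.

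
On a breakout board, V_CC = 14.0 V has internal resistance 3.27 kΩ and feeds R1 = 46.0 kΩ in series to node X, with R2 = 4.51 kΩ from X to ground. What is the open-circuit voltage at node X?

R1' = 3.27 + 46.0 = 49.27 kΩ (source resistance + R1).
V_th is the unloaded tap voltage: V_CC · R2/(R1'+R2) = 14.0 × 0.08386 = 1.174 V.

V_th ≈ 1.17 V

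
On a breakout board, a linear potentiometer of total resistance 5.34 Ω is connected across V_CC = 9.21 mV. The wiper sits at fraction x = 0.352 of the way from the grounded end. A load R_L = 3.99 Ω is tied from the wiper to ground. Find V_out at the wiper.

V_out ≈ 2.48 mV

Split the track: R_lower = x·R_p = 1.880 Ω, R_upper = (1−x)·R_p = 3.460 Ω.
R_L loads the lower segment: effective lower R = 1.278 Ω.
V_out = 9.21 × 1.278/(3.460 + 1.278) = 2.484 mV.
(Unloaded: V_out = x·V_CC = 3.24 mV.)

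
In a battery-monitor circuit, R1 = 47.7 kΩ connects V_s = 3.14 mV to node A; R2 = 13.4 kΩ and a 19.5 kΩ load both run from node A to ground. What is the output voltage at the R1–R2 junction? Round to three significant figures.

The load sits in parallel with R2, giving an effective lower resistance R2' = R2·R_L/(R2+R_L) = 7.942 kΩ.
Now apply the divider: V_out = 3.14 × 0.1427 = 0.4482 mV.

V_out ≈ 0.448 mV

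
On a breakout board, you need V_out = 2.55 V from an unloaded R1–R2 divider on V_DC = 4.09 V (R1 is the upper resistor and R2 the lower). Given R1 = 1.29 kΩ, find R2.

The divider ratio is R2/(R1+R2) = 2.55/4.09 = 0.6235.
So R2 = R1 · V_out/(V_DC − V_out) = 1.29 × 2.55/(4.09 − 2.55) = 1.29 × 1.656 = 2.136 kΩ.

R2 ≈ 2.14 kΩ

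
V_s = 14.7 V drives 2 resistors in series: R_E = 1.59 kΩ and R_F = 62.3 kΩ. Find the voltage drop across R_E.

V ≈ 0.366 V

ΣR = 1.59 + 62.3 = 63.89 kΩ.
Voltage divider: V = V_s · (1.590 / 63.89) = 14.7 × 0.02489 = 0.3658 V.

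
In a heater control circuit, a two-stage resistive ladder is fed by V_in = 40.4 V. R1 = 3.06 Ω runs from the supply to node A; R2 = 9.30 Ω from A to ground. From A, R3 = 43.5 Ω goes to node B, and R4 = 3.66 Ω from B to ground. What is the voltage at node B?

V_B ≈ 2.25 V

Looking into the second stage from A: R3 + R4 = 47.16 Ω appears in parallel with R2.
Effective lower resistance at A: R2 ‖ 47.16 = 7.768 Ω.
V_A = 40.4 × 7.768/(3.06 + 7.768) = 28.98 V.
V_B = V_A × 0.07761 = 2.249 V.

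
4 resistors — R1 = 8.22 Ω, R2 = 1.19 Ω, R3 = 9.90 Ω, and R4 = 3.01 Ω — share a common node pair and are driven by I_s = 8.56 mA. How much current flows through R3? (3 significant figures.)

Conductances: ΣG = 1/8.22 + 1/1.19 + 1/9.90 + 1/3.01 = 1.395 (1/Ω).
By the current-divider rule, I = I_s · G_k/ΣG = 8.56 × 0.07240 = 0.6197 mA.

I ≈ 0.620 mA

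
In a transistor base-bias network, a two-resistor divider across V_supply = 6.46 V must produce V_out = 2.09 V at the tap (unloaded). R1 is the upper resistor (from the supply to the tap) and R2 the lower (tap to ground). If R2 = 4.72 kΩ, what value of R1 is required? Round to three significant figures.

R1 ≈ 9.87 kΩ

V_out/V_supply = R2/(R1+R2) = 0.3235.
So R1 = R2 · (V_supply/V_out − 1) = 4.72 × (6.46/2.09 − 1) = 4.72 × 2.091 = 9.869 kΩ.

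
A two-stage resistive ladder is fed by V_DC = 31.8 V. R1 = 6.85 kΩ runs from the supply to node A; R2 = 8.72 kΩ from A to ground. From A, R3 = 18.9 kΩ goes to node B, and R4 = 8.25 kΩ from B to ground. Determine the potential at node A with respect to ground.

V_A ≈ 15.6 V

Node A sees R2 in parallel with the series input of stage 2, R3 + R4 = 27.15 kΩ.
R2 ‖ (R3+R4) = 6.600 kΩ.
V_A = 31.8 × 6.600/(6.85 + 6.600) = 15.60 V.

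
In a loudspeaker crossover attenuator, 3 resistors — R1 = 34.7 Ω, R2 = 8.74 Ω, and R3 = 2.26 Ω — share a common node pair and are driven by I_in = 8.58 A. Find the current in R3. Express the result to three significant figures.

I ≈ 6.48 A

ΣG = 1/34.7 + 1/8.74 + 1/2.26 = 0.5857.
R3 takes the fraction G_k/ΣG = 0.4425/0.5857 = 0.7555, so I = 8.58 × 0.7555 = 6.482 A.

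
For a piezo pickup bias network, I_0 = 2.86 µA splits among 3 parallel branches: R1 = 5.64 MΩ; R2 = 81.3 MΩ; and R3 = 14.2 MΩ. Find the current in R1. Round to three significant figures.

Total conductance ΣG = 1/5.64 + 1/81.3 + 1/14.2 = 0.2600 (units of 1/MΩ).
Current divider: I(R1) = I_0 · G_k/ΣG = 2.86 × (0.1773/0.2600) = 2.86 × 0.6819 = 1.950 µA.

I ≈ 1.95 µA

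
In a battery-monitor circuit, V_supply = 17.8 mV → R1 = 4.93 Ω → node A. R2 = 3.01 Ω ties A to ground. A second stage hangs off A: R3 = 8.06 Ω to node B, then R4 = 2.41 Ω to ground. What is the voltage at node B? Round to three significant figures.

V_B ≈ 1.32 mV

Node A sees R2 in parallel with the series input of stage 2, R3 + R4 = 10.47 Ω.
R2 ‖ (R3+R4) = 2.338 Ω.
V_A = 17.8 × 2.338/(4.93 + 2.338) = 5.726 mV.
Then the unloaded second divider: V_B = V_A × R4/(R3+R4) = 5.726 × 0.2302 = 1.318 mV.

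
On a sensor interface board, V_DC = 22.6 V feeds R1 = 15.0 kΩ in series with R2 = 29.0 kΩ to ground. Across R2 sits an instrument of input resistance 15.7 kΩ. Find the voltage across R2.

The load sits in parallel with R2, giving an effective lower resistance R2' = R2·R_L/(R2+R_L) = 10.19 kΩ.
Voltage divider with the loaded lower leg: V_out = 22.6 × 10.19/(15.0 + 10.19) = 22.6 × 0.4044 = 9.140 V.
(Unloaded it would be 14.9 V; the load pulls it down.)

V_out ≈ 9.14 V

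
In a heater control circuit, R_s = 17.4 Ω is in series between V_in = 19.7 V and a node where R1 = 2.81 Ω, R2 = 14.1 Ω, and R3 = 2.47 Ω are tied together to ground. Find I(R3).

I ≈ 0.516 A

Combine the parallel branches: R_p = (1/2.81 + 1/14.1 + 1/2.47)⁻¹ = 1.202 Ω.
V_A = 19.7 × 1.202/18.60 = 1.273 V.
I(R3) = V_A / R3 = 1.273/2.47 = 0.5155 A.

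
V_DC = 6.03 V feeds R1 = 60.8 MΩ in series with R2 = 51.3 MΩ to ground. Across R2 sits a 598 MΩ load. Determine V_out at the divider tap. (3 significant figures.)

V_out ≈ 2.64 V

The load sits in parallel with R2, giving an effective lower resistance R2' = R2·R_L/(R2+R_L) = 47.25 MΩ.
Voltage divider with the loaded lower leg: V_out = 6.03 × 47.25/(60.8 + 47.25) = 6.03 × 0.4373 = 2.637 V.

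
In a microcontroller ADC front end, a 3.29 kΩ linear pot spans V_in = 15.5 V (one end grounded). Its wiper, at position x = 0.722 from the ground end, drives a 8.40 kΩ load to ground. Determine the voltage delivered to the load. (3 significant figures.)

The pot divides into 0.9146 kΩ above the wiper and 2.375 kΩ below.
R_L loads the lower segment: effective lower R = 1.852 kΩ.
Loaded-divider output: V_out = 15.5 × 0.6694 = 10.38 V.
(Unloaded: V_out = x·V_in = 11.2 V.)

V_out ≈ 10.4 V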